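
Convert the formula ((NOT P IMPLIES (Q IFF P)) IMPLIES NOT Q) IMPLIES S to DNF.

((NOT P IMPLIES (Q IFF P)) IMPLIES NOT Q) IMPLIES S
≡ NOT ((NOT P IMPLIES (Q IFF P)) IMPLIES NOT Q) OR S   — eliminate IMPLIES
≡ NOT (NOT (NOT P IMPLIES (Q IFF P)) OR NOT Q) OR S   — eliminate IMPLIES
≡ NOT (NOT (NOT NOT P OR (Q IFF P)) OR NOT Q) OR S   — eliminate IMPLIES
≡ NOT (NOT (NOT NOT P OR ((Q IMPLIES P) AND (P IMPLIES Q))) OR NOT Q) OR S   — eliminate IFF
≡ NOT (NOT (NOT NOT P OR ((NOT Q OR P) AND (P IMPLIES Q))) OR NOT Q) OR S   — eliminate IMPLIES
≡ NOT (NOT (NOT NOT P OR ((NOT Q OR P) AND (NOT P OR Q))) OR NOT Q) OR S   — eliminate IMPLIES
≡ (NOT NOT (NOT NOT P OR ((NOT Q OR P) AND (NOT P OR Q))) AND NOT NOT Q) OR S   — De Morgan
≡ ((NOT NOT P OR ((NOT Q OR P) AND (NOT P OR Q))) AND NOT NOT Q) OR S   — double negation
≡ ((P OR ((NOT Q OR P) AND (NOT P OR Q))) AND NOT NOT Q) OR S   — double negation
≡ ((P OR ((NOT Q OR P) AND (NOT P OR Q))) AND Q) OR S   — double negation
≡ (P AND Q) OR (NOT Q AND NOT P AND Q) OR (NOT Q AND Q AND Q) OR (P AND NOT P AND Q) OR (P AND Q AND Q) OR S   — distribute AND over OR
≡ (P AND Q) OR S   — simplify

(P AND Q) OR S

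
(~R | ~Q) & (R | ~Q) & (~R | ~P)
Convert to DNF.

(~R & ~Q) | (~Q & ~P)

(~R | ~Q) & (R | ~Q) & (~R | ~P)
⇔ (~R & R & ~R) | (~R & R & ~P) | (~R & ~Q & ~R) | (~R & ~Q & ~P) | (~Q & R & ~R) | (~Q & R & ~P) | (~Q & ~Q & ~R) | (~Q & ~Q & ~P)   (distribute & over |)
⇔ (~R & ~Q) | (~Q & ~P)   (simplify)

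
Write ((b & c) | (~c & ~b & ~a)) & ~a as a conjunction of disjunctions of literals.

((b & c) | (~c & ~b & ~a)) & ~a
= (b | ~c) & (b | ~b) & (b | ~a) & (c | ~c) & (c | ~b) & (c | ~a) & ~a   (distribute | over &)
= (b | ~c) & (c | ~b) & ~a   (simplify)

(b | ~c) & (c | ~b) & ~a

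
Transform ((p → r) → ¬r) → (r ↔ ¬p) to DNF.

((p → r) → ¬r) → (r ↔ ¬p)
≡ ¬((p → r) → ¬r) ∨ (r ↔ ¬p)   [eliminate →]
≡ ¬(¬(p → r) ∨ ¬r) ∨ (r ↔ ¬p)   [eliminate →]
≡ ¬(¬(¬p ∨ r) ∨ ¬r) ∨ (r ↔ ¬p)   [eliminate →]
≡ ¬(¬(¬p ∨ r) ∨ ¬r) ∨ ((r → ¬p) ∧ (¬p → r))   [eliminate ↔]
≡ ¬(¬(¬p ∨ r) ∨ ¬r) ∨ ((¬r ∨ ¬p) ∧ (¬p → r))   [eliminate →]
≡ ¬(¬(¬p ∨ r) ∨ ¬r) ∨ ((¬r ∨ ¬p) ∧ (¬¬p ∨ r))   [eliminate →]
≡ (¬¬(¬p ∨ r) ∧ ¬¬r) ∨ ((¬r ∨ ¬p) ∧ (¬¬p ∨ r))   [De Morgan]
≡ ((¬p ∨ r) ∧ ¬¬r) ∨ ((¬r ∨ ¬p) ∧ (¬¬p ∨ r))   [double negation]
≡ ((¬p ∨ r) ∧ r) ∨ ((¬r ∨ ¬p) ∧ (¬¬p ∨ r))   [double negation]
≡ ((¬p ∨ r) ∧ r) ∨ ((¬r ∨ ¬p) ∧ (p ∨ r))   [double negation]
≡ (¬p ∧ r) ∨ (r ∧ r) ∨ (¬r ∧ p) ∨ (¬r ∧ r) ∨ (¬p ∧ p) ∨ (¬p ∧ r)   [distribute ∧ over ∨]
≡ r ∨ (¬r ∧ p)   [simplify]

r ∨ (¬r ∧ p)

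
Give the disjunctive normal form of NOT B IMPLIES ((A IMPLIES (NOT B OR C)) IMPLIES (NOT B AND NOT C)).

NOT B IMPLIES ((A IMPLIES (NOT B OR C)) IMPLIES (NOT B AND NOT C))
= NOT NOT B OR ((A IMPLIES (NOT B OR C)) IMPLIES (NOT B AND NOT C))   — eliminate IMPLIES
= NOT NOT B OR NOT (A IMPLIES (NOT B OR C)) OR (NOT B AND NOT C)   — eliminate IMPLIES
= NOT NOT B OR NOT (NOT A OR NOT B OR C) OR (NOT B AND NOT C)   — eliminate IMPLIES
= B OR NOT (NOT A OR NOT B OR C) OR (NOT B AND NOT C)   — double negation
= B OR (NOT NOT A AND NOT NOT B AND NOT C) OR (NOT B AND NOT C)   — De Morgan
= B OR (A AND NOT NOT B AND NOT C) OR (NOT B AND NOT C)   — double negation
= B OR (A AND B AND NOT C) OR (NOT B AND NOT C)   — double negation
= B OR (NOT B AND NOT C)   — simplify

B OR (NOT B AND NOT C)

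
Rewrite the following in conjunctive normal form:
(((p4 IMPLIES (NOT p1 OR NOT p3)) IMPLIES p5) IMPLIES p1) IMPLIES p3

(((p4 IMPLIES (NOT p1 OR NOT p3)) IMPLIES p5) IMPLIES p1) IMPLIES p3
= NOT (((p4 IMPLIES (NOT p1 OR NOT p3)) IMPLIES p5) IMPLIES p1) OR p3   — eliminate IMPLIES
= NOT (NOT ((p4 IMPLIES (NOT p1 OR NOT p3)) IMPLIES p5) OR p1) OR p3   — eliminate IMPLIES
= NOT (NOT (NOT (p4 IMPLIES (NOT p1 OR NOT p3)) OR p5) OR p1) OR p3   — eliminate IMPLIES
= NOT (NOT (NOT (NOT p4 OR NOT p1 OR NOT p3) OR p5) OR p1) OR p3   — eliminate IMPLIES
= (NOT NOT (NOT (NOT p4 OR NOT p1 OR NOT p3) OR p5) AND NOT p1) OR p3   — De Morgan
= ((NOT (NOT p4 OR NOT p1 OR NOT p3) OR p5) AND NOT p1) OR p3   — double negation
= (((NOT NOT p4 AND NOT NOT p1 AND NOT NOT p3) OR p5) AND NOT p1) OR p3   — De Morgan
= (((p4 AND NOT NOT p1 AND NOT NOT p3) OR p5) AND NOT p1) OR p3   — double negation
= (((p4 AND p1 AND NOT NOT p3) OR p5) AND NOT p1) OR p3   — double negation
= (((p4 AND p1 AND p3) OR p5) AND NOT p1) OR p3   — double negation
= (p4 OR p5 OR p3) AND (p1 OR p5 OR p3) AND (p3 OR p5 OR p3) AND (NOT p1 OR p3)   — distribute OR over AND
= (p3 OR p5) AND (NOT p1 OR p3)   — simplify

(p3 OR p5) AND (NOT p1 OR p3)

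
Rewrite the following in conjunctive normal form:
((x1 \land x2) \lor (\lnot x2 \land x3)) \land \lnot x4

((x1 \land x2) \lor (\lnot x2 \land x3)) \land \lnot x4
= (x1 \lor \lnot x2) \land (x1 \lor x3) \land (x2 \lor \lnot x2) \land (x2 \lor x3) \land \lnot x4   — distribute \lor over \land
= (x1 \lor \lnot x2) \land (x1 \lor x3) \land (x2 \lor x3) \land \lnot x4   — simplify

(x1 \lor \lnot x2) \land (x1 \lor x3) \land (x2 \lor x3) \land \lnot x4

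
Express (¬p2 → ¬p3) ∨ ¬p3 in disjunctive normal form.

p2 ∨ ¬p3

(¬p2 → ¬p3) ∨ ¬p3
≡ ¬¬p2 ∨ ¬p3 ∨ ¬p3   (eliminate →)
≡ p2 ∨ ¬p3 ∨ ¬p3   (double negation)
≡ p2 ∨ ¬p3   (simplify)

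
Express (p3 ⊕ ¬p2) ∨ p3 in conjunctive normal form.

(p3 ⊕ ¬p2) ∨ p3
≡ ((p3 ∨ ¬p2) ∧ ¬(p3 ∧ ¬p2)) ∨ p3   [expand ⊕]
≡ ((p3 ∨ ¬p2) ∧ (¬p3 ∨ ¬¬p2)) ∨ p3   [De Morgan]
≡ ((p3 ∨ ¬p2) ∧ (¬p3 ∨ p2)) ∨ p3   [double negation]
≡ (p3 ∨ ¬p2 ∨ p3) ∧ (¬p3 ∨ p2 ∨ p3)   [distribute ∨ over ∧]
≡ p3 ∨ ¬p2   [simplify]

p3 ∨ ¬p2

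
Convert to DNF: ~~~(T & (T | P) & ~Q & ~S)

~T | Q | S

~~~(T & (T | P) & ~Q & ~S)
≡ ~(T & (T | P) & ~Q & ~S)   [double negation]
≡ ~T | ~(T | P) | ~~Q | ~~S   [De Morgan]
≡ ~T | (~T & ~P) | ~~Q | ~~S   [De Morgan]
≡ ~T | (~T & ~P) | Q | ~~S   [double negation]
≡ ~T | (~T & ~P) | Q | S   [double negation]
≡ ~T | Q | S   [simplify]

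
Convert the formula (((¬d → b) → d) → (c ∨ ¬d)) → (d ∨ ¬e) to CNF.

d ∨ ¬e

(((¬d → b) → d) → (c ∨ ¬d)) → (d ∨ ¬e)
= ¬(((¬d → b) → d) → (c ∨ ¬d)) ∨ d ∨ ¬e   (eliminate →)
= ¬(¬((¬d → b) → d) ∨ c ∨ ¬d) ∨ d ∨ ¬e   (eliminate →)
= ¬(¬(¬(¬d → b) ∨ d) ∨ c ∨ ¬d) ∨ d ∨ ¬e   (eliminate →)
= ¬(¬(¬(¬¬d ∨ b) ∨ d) ∨ c ∨ ¬d) ∨ d ∨ ¬e   (eliminate →)
= (¬¬(¬(¬¬d ∨ b) ∨ d) ∧ ¬c ∧ ¬¬d) ∨ d ∨ ¬e   (De Morgan)
= ((¬(¬¬d ∨ b) ∨ d) ∧ ¬c ∧ ¬¬d) ∨ d ∨ ¬e   (double negation)
= (((¬¬¬d ∧ ¬b) ∨ d) ∧ ¬c ∧ ¬¬d) ∨ d ∨ ¬e   (De Morgan)
= (((¬d ∧ ¬b) ∨ d) ∧ ¬c ∧ ¬¬d) ∨ d ∨ ¬e   (double negation)
= (((¬d ∧ ¬b) ∨ d) ∧ ¬c ∧ d) ∨ d ∨ ¬e   (double negation)
= (¬d ∨ d ∨ d ∨ ¬e) ∧ (¬b ∨ d ∨ d ∨ ¬e) ∧ (¬c ∨ d ∨ ¬e) ∧ (d ∨ d ∨ ¬e)   (distribute ∨ over ∧)
= d ∨ ¬e   (simplify)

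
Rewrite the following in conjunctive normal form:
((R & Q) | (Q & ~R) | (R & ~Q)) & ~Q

((R & Q) | (Q & ~R) | (R & ~Q)) & ~Q
≡ (R | Q | R) & (R | Q | ~Q) & (R | ~R | R) & (R | ~R | ~Q) & (Q | Q | R) & (Q | Q | ~Q) & (Q | ~R | R) & (Q | ~R | ~Q) & ~Q   [distribute | over &]
≡ (R | Q) & ~Q   [simplify]

(R | Q) & ~Q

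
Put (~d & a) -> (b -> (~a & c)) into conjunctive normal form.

(~d & a) -> (b -> (~a & c))
= ~(~d & a) | (b -> (~a & c))
= ~(~d & a) | ~b | (~a & c)
= ~~d | ~a | ~b | (~a & c)
= d | ~a | ~b | (~a & c)
= (d | ~a | ~b | ~a) & (d | ~a | ~b | c)
= d | ~a | ~b

d | ~a | ~b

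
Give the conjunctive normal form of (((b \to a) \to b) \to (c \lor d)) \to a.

(b \lor a) \land (\lnot c \lor a) \land (\lnot d \lor a)

(((b \to a) \to b) \to (c \lor d)) \to a
⇔ \lnot (((b \to a) \to b) \to (c \lor d)) \lor a   (eliminate \to)
⇔ \lnot (\lnot ((b \to a) \to b) \lor c \lor d) \lor a   (eliminate \to)
⇔ \lnot (\lnot (\lnot (b \to a) \lor b) \lor c \lor d) \lor a   (eliminate \to)
⇔ \lnot (\lnot (\lnot (\lnot b \lor a) \lor b) \lor c \lor d) \lor a   (eliminate \to)
⇔ (\lnot \lnot (\lnot (\lnot b \lor a) \lor b) \land \lnot c \land \lnot d) \lor a   (De Morgan)
⇔ ((\lnot (\lnot b \lor a) \lor b) \land \lnot c \land \lnot d) \lor a   (double negation)
⇔ (((\lnot \lnot b \land \lnot a) \lor b) \land \lnot c \land \lnot d) \lor a   (De Morgan)
⇔ (((b \land \lnot a) \lor b) \land \lnot c \land \lnot d) \lor a   (double negation)
⇔ (b \lor b \lor a) \land (\lnot a \lor b \lor a) \land (\lnot c \lor a) \land (\lnot d \lor a)   (distribute \lor over \land)
⇔ (b \lor a) \land (\lnot c \lor a) \land (\lnot d \lor a)   (simplify)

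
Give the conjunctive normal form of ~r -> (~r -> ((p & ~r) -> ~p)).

~r -> (~r -> ((p & ~r) -> ~p))
⇔ ~~r | (~r -> ((p & ~r) -> ~p))
⇔ ~~r | ~~r | ((p & ~r) -> ~p)
⇔ ~~r | ~~r | ~(p & ~r) | ~p
⇔ r | ~~r | ~(p & ~r) | ~p
⇔ r | r | ~(p & ~r) | ~p
⇔ r | r | ~p | ~~r | ~p
⇔ r | r | ~p | r | ~p
⇔ r | ~p

r | ~p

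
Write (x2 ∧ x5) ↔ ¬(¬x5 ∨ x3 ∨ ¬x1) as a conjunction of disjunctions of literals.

(x2 ∧ x5) ↔ ¬(¬x5 ∨ x3 ∨ ¬x1)
≡ ((x2 ∧ x5) → ¬(¬x5 ∨ x3 ∨ ¬x1)) ∧ (¬(¬x5 ∨ x3 ∨ ¬x1) → (x2 ∧ x5))   — eliminate ↔
≡ (¬(x2 ∧ x5) ∨ ¬(¬x5 ∨ x3 ∨ ¬x1)) ∧ (¬(¬x5 ∨ x3 ∨ ¬x1) → (x2 ∧ x5))   — eliminate →
≡ (¬(x2 ∧ x5) ∨ ¬(¬x5 ∨ x3 ∨ ¬x1)) ∧ (¬¬(¬x5 ∨ x3 ∨ ¬x1) ∨ (x2 ∧ x5))   — eliminate →
≡ (¬x2 ∨ ¬x5 ∨ ¬(¬x5 ∨ x3 ∨ ¬x1)) ∧ (¬¬(¬x5 ∨ x3 ∨ ¬x1) ∨ (x2 ∧ x5))   — De Morgan
≡ (¬x2 ∨ ¬x5 ∨ (¬¬x5 ∧ ¬x3 ∧ ¬¬x1)) ∧ (¬¬(¬x5 ∨ x3 ∨ ¬x1) ∨ (x2 ∧ x5))   — De Morgan
≡ (¬x2 ∨ ¬x5 ∨ (x5 ∧ ¬x3 ∧ ¬¬x1)) ∧ (¬¬(¬x5 ∨ x3 ∨ ¬x1) ∨ (x2 ∧ x5))   — double negation
≡ (¬x2 ∨ ¬x5 ∨ (x5 ∧ ¬x3 ∧ x1)) ∧ (¬¬(¬x5 ∨ x3 ∨ ¬x1) ∨ (x2 ∧ x5))   — double negation
≡ (¬x2 ∨ ¬x5 ∨ (x5 ∧ ¬x3 ∧ x1)) ∧ (¬x5 ∨ x3 ∨ ¬x1 ∨ (x2 ∧ x5))   — double negation
≡ (¬x2 ∨ ¬x5 ∨ x5) ∧ (¬x2 ∨ ¬x5 ∨ ¬x3) ∧ (¬x2 ∨ ¬x5 ∨ x1) ∧ (¬x5 ∨ x3 ∨ ¬x1 ∨ x2) ∧ (¬x5 ∨ x3 ∨ ¬x1 ∨ x5)   — distribute ∨ over ∧
≡ (¬x2 ∨ ¬x5 ∨ ¬x3) ∧ (¬x2 ∨ ¬x5 ∨ x1) ∧ (¬x5 ∨ x3 ∨ ¬x1 ∨ x2)   — simplify

(¬x2 ∨ ¬x5 ∨ ¬x3) ∧ (¬x2 ∨ ¬x5 ∨ x1) ∧ (¬x5 ∨ x3 ∨ ¬x1 ∨ x2)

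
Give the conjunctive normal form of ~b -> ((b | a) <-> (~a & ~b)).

(b | ~a) & (b | a)

~b -> ((b | a) <-> (~a & ~b))
≡ ~~b | ((b | a) <-> (~a & ~b))   — eliminate ->
≡ ~~b | (((b | a) -> (~a & ~b)) & ((~a & ~b) -> (b | a)))   — eliminate <->
≡ ~~b | ((~(b | a) | (~a & ~b)) & ((~a & ~b) -> (b | a)))   — eliminate ->
≡ ~~b | ((~(b | a) | (~a & ~b)) & (~(~a & ~b) | b | a))   — eliminate ->
≡ b | ((~(b | a) | (~a & ~b)) & (~(~a & ~b) | b | a))   — double negation
≡ b | (((~b & ~a) | (~a & ~b)) & (~(~a & ~b) | b | a))   — De Morgan
≡ b | (((~b & ~a) | (~a & ~b)) & (~~a | ~~b | b | a))   — De Morgan
≡ b | (((~b & ~a) | (~a & ~b)) & (a | ~~b | b | a))   — double negation
≡ b | (((~b & ~a) | (~a & ~b)) & (a | b | b | a))   — double negation
≡ (b | ~b | ~a) & (b | ~b | ~b) & (b | ~a | ~a) & (b | ~a | ~b) & (b | a | b | b | a)   — distribute | over &
≡ (b | ~a) & (b | a)   — simplify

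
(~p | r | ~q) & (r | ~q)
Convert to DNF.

r | ~q

(~p | r | ~q) & (r | ~q)
⇔ (~p & r) | (~p & ~q) | (r & r) | (r & ~q) | (~q & r) | (~q & ~q)   [distribute & over |]
⇔ r | ~q   [simplify]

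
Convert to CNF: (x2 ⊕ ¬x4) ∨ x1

(x2 ∨ ¬x4 ∨ x1) ∧ (¬x2 ∨ x4 ∨ x1)

(x2 ⊕ ¬x4) ∨ x1
≡ ((x2 ∨ ¬x4) ∧ ¬(x2 ∧ ¬x4)) ∨ x1
≡ ((x2 ∨ ¬x4) ∧ (¬x2 ∨ ¬¬x4)) ∨ x1
≡ ((x2 ∨ ¬x4) ∧ (¬x2 ∨ x4)) ∨ x1
≡ (x2 ∨ ¬x4 ∨ x1) ∧ (¬x2 ∨ x4 ∨ x1)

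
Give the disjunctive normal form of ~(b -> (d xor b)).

b & d

~(b -> (d xor b))
≡ ~(~b | (d xor b))   [eliminate ->]
≡ ~(~b | (d & ~b) | (~d & b))   [expand xor]
≡ ~~b & ~(d & ~b) & ~(~d & b)   [De Morgan]
≡ b & ~(d & ~b) & ~(~d & b)   [double negation]
≡ b & (~d | ~~b) & ~(~d & b)   [De Morgan]
≡ b & (~d | b) & ~(~d & b)   [double negation]
≡ b & (~d | b) & (~~d | ~b)   [De Morgan]
≡ b & (~d | b) & (d | ~b)   [double negation]
≡ (b & ~d & d) | (b & ~d & ~b) | (b & b & d) | (b & b & ~b)   [distribute & over |]
≡ b & d   [simplify]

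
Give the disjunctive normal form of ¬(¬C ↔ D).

¬(¬C ↔ D)
≡ ¬((¬C → D) ∧ (D → ¬C))   [eliminate ↔]
≡ ¬((¬¬C ∨ D) ∧ (D → ¬C))   [eliminate →]
≡ ¬((¬¬C ∨ D) ∧ (¬D ∨ ¬C))   [eliminate →]
≡ ¬(¬¬C ∨ D) ∨ ¬(¬D ∨ ¬C)   [De Morgan]
≡ (¬¬¬C ∧ ¬D) ∨ ¬(¬D ∨ ¬C)   [De Morgan]
≡ (¬C ∧ ¬D) ∨ ¬(¬D ∨ ¬C)   [double negation]
≡ (¬C ∧ ¬D) ∨ (¬¬D ∧ ¬¬C)   [De Morgan]
≡ (¬C ∧ ¬D) ∨ (D ∧ ¬¬C)   [double negation]
≡ (¬C ∧ ¬D) ∨ (D ∧ C)   [double negation]

(¬C ∧ ¬D) ∨ (D ∧ C)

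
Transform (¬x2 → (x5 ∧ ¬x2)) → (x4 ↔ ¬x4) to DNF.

¬x2 ∧ ¬x5

(¬x2 → (x5 ∧ ¬x2)) → (x4 ↔ ¬x4)
≡ ¬(¬x2 → (x5 ∧ ¬x2)) ∨ (x4 ↔ ¬x4)   [eliminate →]
≡ ¬(¬¬x2 ∨ (x5 ∧ ¬x2)) ∨ (x4 ↔ ¬x4)   [eliminate →]
≡ ¬(¬¬x2 ∨ (x5 ∧ ¬x2)) ∨ ((x4 → ¬x4) ∧ (¬x4 → x4))   [eliminate ↔]
≡ ¬(¬¬x2 ∨ (x5 ∧ ¬x2)) ∨ ((¬x4 ∨ ¬x4) ∧ (¬x4 → x4))   [eliminate →]
≡ ¬(¬¬x2 ∨ (x5 ∧ ¬x2)) ∨ ((¬x4 ∨ ¬x4) ∧ (¬¬x4 ∨ x4))   [eliminate →]
≡ (¬¬¬x2 ∧ ¬(x5 ∧ ¬x2)) ∨ ((¬x4 ∨ ¬x4) ∧ (¬¬x4 ∨ x4))   [De Morgan]
≡ (¬x2 ∧ ¬(x5 ∧ ¬x2)) ∨ ((¬x4 ∨ ¬x4) ∧ (¬¬x4 ∨ x4))   [double negation]
≡ (¬x2 ∧ (¬x5 ∨ ¬¬x2)) ∨ ((¬x4 ∨ ¬x4) ∧ (¬¬x4 ∨ x4))   [De Morgan]
≡ (¬x2 ∧ (¬x5 ∨ x2)) ∨ ((¬x4 ∨ ¬x4) ∧ (¬¬x4 ∨ x4))   [double negation]
≡ (¬x2 ∧ (¬x5 ∨ x2)) ∨ ((¬x4 ∨ ¬x4) ∧ (x4 ∨ x4))   [double negation]
≡ (¬x2 ∧ ¬x5) ∨ (¬x2 ∧ x2) ∨ (¬x4 ∧ x4) ∨ (¬x4 ∧ x4) ∨ (¬x4 ∧ x4) ∨ (¬x4 ∧ x4)   [distribute ∧ over ∨]
≡ ¬x2 ∧ ¬x5   [simplify]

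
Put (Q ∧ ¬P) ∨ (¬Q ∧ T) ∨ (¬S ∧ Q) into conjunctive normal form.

(Q ∨ T) ∧ (¬P ∨ ¬Q ∨ ¬S) ∧ (¬P ∨ T ∨ ¬S)

(Q ∧ ¬P) ∨ (¬Q ∧ T) ∨ (¬S ∧ Q)
≡ (Q ∨ ¬Q ∨ ¬S) ∧ (Q ∨ ¬Q ∨ Q) ∧ (Q ∨ T ∨ ¬S) ∧ (Q ∨ T ∨ Q) ∧ (¬P ∨ ¬Q ∨ ¬S) ∧ (¬P ∨ ¬Q ∨ Q) ∧ (¬P ∨ T ∨ ¬S) ∧ (¬P ∨ T ∨ Q)   [distribute ∨ over ∧]
≡ (Q ∨ T) ∧ (¬P ∨ ¬Q ∨ ¬S) ∧ (¬P ∨ T ∨ ¬S)   [simplify]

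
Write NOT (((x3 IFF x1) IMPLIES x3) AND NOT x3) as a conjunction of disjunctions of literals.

NOT (((x3 IFF x1) IMPLIES x3) AND NOT x3)
≡ NOT ((NOT (x3 IFF x1) OR x3) AND NOT x3)   — eliminate IMPLIES
≡ NOT ((NOT ((x3 IMPLIES x1) AND (x1 IMPLIES x3)) OR x3) AND NOT x3)   — eliminate IFF
≡ NOT ((NOT ((NOT x3 OR x1) AND (x1 IMPLIES x3)) OR x3) AND NOT x3)   — eliminate IMPLIES
≡ NOT ((NOT ((NOT x3 OR x1) AND (NOT x1 OR x3)) OR x3) AND NOT x3)   — eliminate IMPLIES
≡ NOT (NOT ((NOT x3 OR x1) AND (NOT x1 OR x3)) OR x3) OR NOT NOT x3   — De Morgan
≡ (NOT NOT ((NOT x3 OR x1) AND (NOT x1 OR x3)) AND NOT x3) OR NOT NOT x3   — De Morgan
≡ ((NOT x3 OR x1) AND (NOT x1 OR x3) AND NOT x3) OR NOT NOT x3   — double negation
≡ ((NOT x3 OR x1) AND (NOT x1 OR x3) AND NOT x3) OR x3   — double negation
≡ (NOT x3 OR x1 OR x3) AND (NOT x1 OR x3 OR x3) AND (NOT x3 OR x3)   — distribute OR over AND
≡ NOT x1 OR x3   — simplify

NOT x1 OR x3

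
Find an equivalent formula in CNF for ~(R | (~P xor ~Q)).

~(R | (~P xor ~Q))
≡ ~(R | ((~P | ~Q) & ~(~P & ~Q)))
≡ ~R & ~((~P | ~Q) & ~(~P & ~Q))
≡ ~R & (~(~P | ~Q) | ~~(~P & ~Q))
≡ ~R & ((~~P & ~~Q) | ~~(~P & ~Q))
≡ ~R & ((P & ~~Q) | ~~(~P & ~Q))
≡ ~R & ((P & Q) | ~~(~P & ~Q))
≡ ~R & ((P & Q) | (~P & ~Q))
≡ ~R & (P | ~P) & (P | ~Q) & (Q | ~P) & (Q | ~Q)
≡ ~R & (P | ~Q) & (Q | ~P)

~R & (P | ~Q) & (Q | ~P)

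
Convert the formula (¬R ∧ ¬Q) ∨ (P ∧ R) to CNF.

(¬R ∨ P) ∧ (¬Q ∨ P) ∧ (¬Q ∨ R)

(¬R ∧ ¬Q) ∨ (P ∧ R)
≡ (¬R ∨ P) ∧ (¬R ∨ R) ∧ (¬Q ∨ P) ∧ (¬Q ∨ R)   [distribute ∨ over ∧]
≡ (¬R ∨ P) ∧ (¬Q ∨ P) ∧ (¬Q ∨ R)   [simplify]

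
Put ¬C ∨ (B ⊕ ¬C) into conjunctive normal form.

¬C ∨ (B ⊕ ¬C)
≡ ¬C ∨ ((B ∨ ¬C) ∧ ¬(B ∧ ¬C))   — expand ⊕
≡ ¬C ∨ ((B ∨ ¬C) ∧ (¬B ∨ ¬¬C))   — De Morgan
≡ ¬C ∨ ((B ∨ ¬C) ∧ (¬B ∨ C))   — double negation
≡ (¬C ∨ B ∨ ¬C) ∧ (¬C ∨ ¬B ∨ C)   — distribute ∨ over ∧
≡ ¬C ∨ B   — simplify

¬C ∨ B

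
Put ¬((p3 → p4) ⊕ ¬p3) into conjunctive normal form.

¬((p3 → p4) ⊕ ¬p3)
≡ ¬(((p3 → p4) ∨ ¬p3) ∧ ¬((p3 → p4) ∧ ¬p3))   [expand ⊕]
≡ ¬((¬p3 ∨ p4 ∨ ¬p3) ∧ ¬((p3 → p4) ∧ ¬p3))   [eliminate →]
≡ ¬((¬p3 ∨ p4 ∨ ¬p3) ∧ ¬((¬p3 ∨ p4) ∧ ¬p3))   [eliminate →]
≡ ¬(¬p3 ∨ p4 ∨ ¬p3) ∨ ¬¬((¬p3 ∨ p4) ∧ ¬p3)   [De Morgan]
≡ (¬¬p3 ∧ ¬p4 ∧ ¬¬p3) ∨ ¬¬((¬p3 ∨ p4) ∧ ¬p3)   [De Morgan]
≡ (p3 ∧ ¬p4 ∧ ¬¬p3) ∨ ¬¬((¬p3 ∨ p4) ∧ ¬p3)   [double negation]
≡ (p3 ∧ ¬p4 ∧ p3) ∨ ¬¬((¬p3 ∨ p4) ∧ ¬p3)   [double negation]
≡ (p3 ∧ ¬p4 ∧ p3) ∨ ((¬p3 ∨ p4) ∧ ¬p3)   [double negation]
≡ (p3 ∨ ¬p3 ∨ p4) ∧ (p3 ∨ ¬p3) ∧ (¬p4 ∨ ¬p3 ∨ p4) ∧ (¬p4 ∨ ¬p3) ∧ (p3 ∨ ¬p3 ∨ p4) ∧ (p3 ∨ ¬p3)   [distribute ∨ over ∧]
≡ ¬p4 ∨ ¬p3   [simplify]

¬p4 ∨ ¬p3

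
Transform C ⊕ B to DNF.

C ⊕ B
≡ C ∧ ¬B ∨ ¬C ∧ B   — expand ⊕

C ∧ ¬B ∨ ¬C ∧ B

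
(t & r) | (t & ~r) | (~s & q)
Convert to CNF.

(t | ~s) & (t | q)

(t & r) | (t & ~r) | (~s & q)
= (t | t | ~s) & (t | t | q) & (t | ~r | ~s) & (t | ~r | q) & (r | t | ~s) & (r | t | q) & (r | ~r | ~s) & (r | ~r | q)   [distribute | over &]
= (t | ~s) & (t | q)   [simplify]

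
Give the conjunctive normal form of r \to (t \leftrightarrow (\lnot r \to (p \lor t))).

r \to (t \leftrightarrow (\lnot r \to (p \lor t)))
≡ \lnot r \lor (t \leftrightarrow (\lnot r \to (p \lor t)))   [eliminate \to]
≡ \lnot r \lor ((t \to (\lnot r \to (p \lor t))) \land ((\lnot r \to (p \lor t)) \to t))   [eliminate \leftrightarrow]
≡ \lnot r \lor ((\lnot t \lor (\lnot r \to (p \lor t))) \land ((\lnot r \to (p \lor t)) \to t))   [eliminate \to]
≡ \lnot r \lor ((\lnot t \lor \lnot \lnot r \lor p \lor t) \land ((\lnot r \to (p \lor t)) \to t))   [eliminate \to]
≡ \lnot r \lor ((\lnot t \lor \lnot \lnot r \lor p \lor t) \land (\lnot (\lnot r \to (p \lor t)) \lor t))   [eliminate \to]
≡ \lnot r \lor ((\lnot t \lor \lnot \lnot r \lor p \lor t) \land (\lnot (\lnot \lnot r \lor p \lor t) \lor t))   [eliminate \to]
≡ \lnot r \lor ((\lnot t \lor r \lor p \lor t) \land (\lnot (\lnot \lnot r \lor p \lor t) \lor t))   [double negation]
≡ \lnot r \lor ((\lnot t \lor r \lor p \lor t) \land ((\lnot \lnot \lnot r \land \lnot p \land \lnot t) \lor t))   [De Morgan]
≡ \lnot r \lor ((\lnot t \lor r \lor p \lor t) \land ((\lnot r \land \lnot p \land \lnot t) \lor t))   [double negation]
≡ (\lnot r \lor \lnot t \lor r \lor p \lor t) \land (\lnot r \lor \lnot r \lor t) \land (\lnot r \lor \lnot p \lor t) \land (\lnot r \lor \lnot t \lor t)   [distribute \lor over \land]
≡ \lnot r \lor t   [simplify]

\lnot r \lor t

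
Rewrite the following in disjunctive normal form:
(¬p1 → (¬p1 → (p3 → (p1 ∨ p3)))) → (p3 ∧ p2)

(¬p1 → (¬p1 → (p3 → (p1 ∨ p3)))) → (p3 ∧ p2)
= ¬(¬p1 → (¬p1 → (p3 → (p1 ∨ p3)))) ∨ (p3 ∧ p2)   — eliminate →
= ¬(¬¬p1 ∨ (¬p1 → (p3 → (p1 ∨ p3)))) ∨ (p3 ∧ p2)   — eliminate →
= ¬(¬¬p1 ∨ ¬¬p1 ∨ (p3 → (p1 ∨ p3))) ∨ (p3 ∧ p2)   — eliminate →
= ¬(¬¬p1 ∨ ¬¬p1 ∨ ¬p3 ∨ p1 ∨ p3) ∨ (p3 ∧ p2)   — eliminate →
= (¬¬¬p1 ∧ ¬¬¬p1 ∧ ¬¬p3 ∧ ¬p1 ∧ ¬p3) ∨ (p3 ∧ p2)   — De Morgan
= (¬p1 ∧ ¬¬¬p1 ∧ ¬¬p3 ∧ ¬p1 ∧ ¬p3) ∨ (p3 ∧ p2)   — double negation
= (¬p1 ∧ ¬p1 ∧ ¬¬p3 ∧ ¬p1 ∧ ¬p3) ∨ (p3 ∧ p2)   — double negation
= (¬p1 ∧ ¬p1 ∧ p3 ∧ ¬p1 ∧ ¬p3) ∨ (p3 ∧ p2)   — double negation
= p3 ∧ p2   — simplify

p3 ∧ p2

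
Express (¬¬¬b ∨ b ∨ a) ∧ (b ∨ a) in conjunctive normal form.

b ∨ a

(¬¬¬b ∨ b ∨ a) ∧ (b ∨ a)
≡ (¬b ∨ b ∨ a) ∧ (b ∨ a)   [double negation]
≡ b ∨ a   [simplify]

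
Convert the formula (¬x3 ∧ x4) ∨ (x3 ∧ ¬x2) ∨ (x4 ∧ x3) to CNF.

(x4 ∨ x3) ∧ (x4 ∨ ¬x2)

(¬x3 ∧ x4) ∨ (x3 ∧ ¬x2) ∨ (x4 ∧ x3)
≡ (¬x3 ∨ x3 ∨ x4) ∧ (¬x3 ∨ x3 ∨ x3) ∧ (¬x3 ∨ ¬x2 ∨ x4) ∧ (¬x3 ∨ ¬x2 ∨ x3) ∧ (x4 ∨ x3 ∨ x4) ∧ (x4 ∨ x3 ∨ x3) ∧ (x4 ∨ ¬x2 ∨ x4) ∧ (x4 ∨ ¬x2 ∨ x3)
≡ (x4 ∨ x3) ∧ (x4 ∨ ¬x2)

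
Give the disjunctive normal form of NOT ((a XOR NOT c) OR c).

NOT ((a XOR NOT c) OR c)
≡ NOT ((a AND NOT NOT c) OR (NOT a AND NOT c) OR c)
≡ NOT (a AND NOT NOT c) AND NOT (NOT a AND NOT c) AND NOT c
≡ (NOT a OR NOT NOT NOT c) AND NOT (NOT a AND NOT c) AND NOT c
≡ (NOT a OR NOT c) AND NOT (NOT a AND NOT c) AND NOT c
≡ (NOT a OR NOT c) AND (NOT NOT a OR NOT NOT c) AND NOT c
≡ (NOT a OR NOT c) AND (a OR NOT NOT c) AND NOT c
≡ (NOT a OR NOT c) AND (a OR c) AND NOT c
≡ (NOT a AND a AND NOT c) OR (NOT a AND c AND NOT c) OR (NOT c AND a AND NOT c) OR (NOT c AND c AND NOT c)
≡ NOT c AND a

NOT c AND a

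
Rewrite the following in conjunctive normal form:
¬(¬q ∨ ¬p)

¬(¬q ∨ ¬p)
≡ ¬¬q ∧ ¬¬p   [De Morgan]
≡ q ∧ ¬¬p   [double negation]
≡ q ∧ p   [double negation]

q ∧ p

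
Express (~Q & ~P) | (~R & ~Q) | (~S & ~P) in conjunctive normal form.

(~Q | ~S) & (~Q | ~P) & (~P | ~R)

(~Q & ~P) | (~R & ~Q) | (~S & ~P)
≡ (~Q | ~R | ~S) & (~Q | ~R | ~P) & (~Q | ~Q | ~S) & (~Q | ~Q | ~P) & (~P | ~R | ~S) & (~P | ~R | ~P) & (~P | ~Q | ~S) & (~P | ~Q | ~P)   [distribute | over &]
≡ (~Q | ~S) & (~Q | ~P) & (~P | ~R)   [simplify]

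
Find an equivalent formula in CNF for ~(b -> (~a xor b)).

~(b -> (~a xor b))
≡ ~(~b | (~a xor b))   (eliminate ->)
≡ ~(~b | ((~a | b) & ~(~a & b)))   (expand xor)
≡ ~~b & ~((~a | b) & ~(~a & b))   (De Morgan)
≡ b & ~((~a | b) & ~(~a & b))   (double negation)
≡ b & (~(~a | b) | ~~(~a & b))   (De Morgan)
≡ b & ((~~a & ~b) | ~~(~a & b))   (De Morgan)
≡ b & ((a & ~b) | ~~(~a & b))   (double negation)
≡ b & ((a & ~b) | (~a & b))   (double negation)
≡ b & (a | ~a) & (a | b) & (~b | ~a) & (~b | b)   (distribute | over &)
≡ b & (~b | ~a)   (simplify)

b & (~b | ~a)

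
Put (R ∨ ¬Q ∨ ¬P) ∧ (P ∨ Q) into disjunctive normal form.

(R ∨ ¬Q ∨ ¬P) ∧ (P ∨ Q)
≡ (R ∧ P) ∨ (R ∧ Q) ∨ (¬Q ∧ P) ∨ (¬Q ∧ Q) ∨ (¬P ∧ P) ∨ (¬P ∧ Q)   — distribute ∧ over ∨
≡ (R ∧ P) ∨ (R ∧ Q) ∨ (¬Q ∧ P) ∨ (¬P ∧ Q)   — simplify

(R ∧ P) ∨ (R ∧ Q) ∨ (¬Q ∧ P) ∨ (¬P ∧ Q)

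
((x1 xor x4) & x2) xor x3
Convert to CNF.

((x1 xor x4) & x2) xor x3
= (((x1 xor x4) & x2) | x3) & ~((x1 xor x4) & x2 & x3)   (expand xor)
= (((x1 | x4) & ~(x1 & x4) & x2) | x3) & ~((x1 xor x4) & x2 & x3)   (expand xor)
= (((x1 | x4) & ~(x1 & x4) & x2) | x3) & ~((x1 | x4) & ~(x1 & x4) & x2 & x3)   (expand xor)
= (((x1 | x4) & (~x1 | ~x4) & x2) | x3) & ~((x1 | x4) & ~(x1 & x4) & x2 & x3)   (De Morgan)
= (((x1 | x4) & (~x1 | ~x4) & x2) | x3) & (~(x1 | x4) | ~~(x1 & x4) | ~x2 | ~x3)   (De Morgan)
= (((x1 | x4) & (~x1 | ~x4) & x2) | x3) & ((~x1 & ~x4) | ~~(x1 & x4) | ~x2 | ~x3)   (De Morgan)
= (((x1 | x4) & (~x1 | ~x4) & x2) | x3) & ((~x1 & ~x4) | (x1 & x4) | ~x2 | ~x3)   (double negation)
= (x1 | x4 | x3) & (~x1 | ~x4 | x3) & (x2 | x3) & (~x1 | x1 | ~x2 | ~x3) & (~x1 | x4 | ~x2 | ~x3) & (~x4 | x1 | ~x2 | ~x3) & (~x4 | x4 | ~x2 | ~x3)   (distribute | over &)
= (x1 | x4 | x3) & (~x1 | ~x4 | x3) & (x2 | x3) & (~x1 | x4 | ~x2 | ~x3) & (~x4 | x1 | ~x2 | ~x3)   (simplify)

(x1 | x4 | x3) & (~x1 | ~x4 | x3) & (x2 | x3) & (~x1 | x4 | ~x2 | ~x3) & (~x4 | x1 | ~x2 | ~x3)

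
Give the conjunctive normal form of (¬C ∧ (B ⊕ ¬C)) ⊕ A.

(¬C ∨ A) ∧ (¬B ∨ C ∨ A) ∧ (C ∨ B ∨ ¬A)

(¬C ∧ (B ⊕ ¬C)) ⊕ A
≡ ((¬C ∧ (B ⊕ ¬C)) ∨ A) ∧ ¬(¬C ∧ (B ⊕ ¬C) ∧ A)
≡ ((¬C ∧ (B ∨ ¬C) ∧ ¬(B ∧ ¬C)) ∨ A) ∧ ¬(¬C ∧ (B ⊕ ¬C) ∧ A)
≡ ((¬C ∧ (B ∨ ¬C) ∧ ¬(B ∧ ¬C)) ∨ A) ∧ ¬(¬C ∧ (B ∨ ¬C) ∧ ¬(B ∧ ¬C) ∧ A)
≡ ((¬C ∧ (B ∨ ¬C) ∧ (¬B ∨ ¬¬C)) ∨ A) ∧ ¬(¬C ∧ (B ∨ ¬C) ∧ ¬(B ∧ ¬C) ∧ A)
≡ ((¬C ∧ (B ∨ ¬C) ∧ (¬B ∨ C)) ∨ A) ∧ ¬(¬C ∧ (B ∨ ¬C) ∧ ¬(B ∧ ¬C) ∧ A)
≡ ((¬C ∧ (B ∨ ¬C) ∧ (¬B ∨ C)) ∨ A) ∧ (¬¬C ∨ ¬(B ∨ ¬C) ∨ ¬¬(B ∧ ¬C) ∨ ¬A)
≡ ((¬C ∧ (B ∨ ¬C) ∧ (¬B ∨ C)) ∨ A) ∧ (C ∨ ¬(B ∨ ¬C) ∨ ¬¬(B ∧ ¬C) ∨ ¬A)
≡ ((¬C ∧ (B ∨ ¬C) ∧ (¬B ∨ C)) ∨ A) ∧ (C ∨ (¬B ∧ ¬¬C) ∨ ¬¬(B ∧ ¬C) ∨ ¬A)
≡ ((¬C ∧ (B ∨ ¬C) ∧ (¬B ∨ C)) ∨ A) ∧ (C ∨ (¬B ∧ C) ∨ ¬¬(B ∧ ¬C) ∨ ¬A)
≡ ((¬C ∧ (B ∨ ¬C) ∧ (¬B ∨ C)) ∨ A) ∧ (C ∨ (¬B ∧ C) ∨ (B ∧ ¬C) ∨ ¬A)
≡ (¬C ∨ A) ∧ (B ∨ ¬C ∨ A) ∧ (¬B ∨ C ∨ A) ∧ (C ∨ ¬B ∨ B ∨ ¬A) ∧ (C ∨ ¬B ∨ ¬C ∨ ¬A) ∧ (C ∨ C ∨ B ∨ ¬A) ∧ (C ∨ C ∨ ¬C ∨ ¬A)
≡ (¬C ∨ A) ∧ (¬B ∨ C ∨ A) ∧ (C ∨ B ∨ ¬A)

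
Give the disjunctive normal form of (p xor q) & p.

p & ~q

(p xor q) & p
≡ ((p & ~q) | (~p & q)) & p   (expand xor)
≡ (p & ~q & p) | (~p & q & p)   (distribute & over |)
≡ p & ~q   (simplify)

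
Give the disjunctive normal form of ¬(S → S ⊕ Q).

¬(S → S ⊕ Q)
≡ ¬(¬S ∨ (S ⊕ Q))   — eliminate →
≡ ¬(¬S ∨ S ∧ ¬Q ∨ ¬S ∧ Q)   — expand ⊕
≡ ¬¬S ∧ ¬(S ∧ ¬Q) ∧ ¬(¬S ∧ Q)   — De Morgan
≡ S ∧ ¬(S ∧ ¬Q) ∧ ¬(¬S ∧ Q)   — double negation
≡ S ∧ (¬S ∨ ¬¬Q) ∧ ¬(¬S ∧ Q)   — De Morgan
≡ S ∧ (¬S ∨ Q) ∧ ¬(¬S ∧ Q)   — double negation
≡ S ∧ (¬S ∨ Q) ∧ (¬¬S ∨ ¬Q)   — De Morgan
≡ S ∧ (¬S ∨ Q) ∧ (S ∨ ¬Q)   — double negation
≡ S ∧ ¬S ∧ S ∨ S ∧ ¬S ∧ ¬Q ∨ S ∧ Q ∧ S ∨ S ∧ Q ∧ ¬Q   — distribute ∧ over ∨
≡ S ∧ Q   — simplify

S ∧ Q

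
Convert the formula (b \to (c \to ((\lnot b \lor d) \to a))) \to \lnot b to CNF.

(c \lor \lnot b) \land (\lnot b \lor d) \land (\lnot a \lor \lnot b)

(b \to (c \to ((\lnot b \lor d) \to a))) \to \lnot b
≡ \lnot (b \to (c \to ((\lnot b \lor d) \to a))) \lor \lnot b
≡ \lnot (\lnot b \lor (c \to ((\lnot b \lor d) \to a))) \lor \lnot b
≡ \lnot (\lnot b \lor \lnot c \lor ((\lnot b \lor d) \to a)) \lor \lnot b
≡ \lnot (\lnot b \lor \lnot c \lor \lnot (\lnot b \lor d) \lor a) \lor \lnot b
≡ (\lnot \lnot b \land \lnot \lnot c \land \lnot \lnot (\lnot b \lor d) \land \lnot a) \lor \lnot b
≡ (b \land \lnot \lnot c \land \lnot \lnot (\lnot b \lor d) \land \lnot a) \lor \lnot b
≡ (b \land c \land \lnot \lnot (\lnot b \lor d) \land \lnot a) \lor \lnot b
≡ (b \land c \land (\lnot b \lor d) \land \lnot a) \lor \lnot b
≡ (b \lor \lnot b) \land (c \lor \lnot b) \land (\lnot b \lor d \lor \lnot b) \land (\lnot a \lor \lnot b)
≡ (c \lor \lnot b) \land (\lnot b \lor d) \land (\lnot a \lor \lnot b)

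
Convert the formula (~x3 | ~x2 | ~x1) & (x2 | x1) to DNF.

(~x3 & x2) | (~x3 & x1) | (~x2 & x1) | (~x1 & x2)

(~x3 | ~x2 | ~x1) & (x2 | x1)
≡ (~x3 & x2) | (~x3 & x1) | (~x2 & x2) | (~x2 & x1) | (~x1 & x2) | (~x1 & x1)
≡ (~x3 & x2) | (~x3 & x1) | (~x2 & x1) | (~x1 & x2)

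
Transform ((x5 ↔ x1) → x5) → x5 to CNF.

((x5 ↔ x1) → x5) → x5
= ¬((x5 ↔ x1) → x5) ∨ x5   [eliminate →]
= ¬(¬(x5 ↔ x1) ∨ x5) ∨ x5   [eliminate →]
= ¬(¬((x5 → x1) ∧ (x1 → x5)) ∨ x5) ∨ x5   [eliminate ↔]
= ¬(¬((¬x5 ∨ x1) ∧ (x1 → x5)) ∨ x5) ∨ x5   [eliminate →]
= ¬(¬((¬x5 ∨ x1) ∧ (¬x1 ∨ x5)) ∨ x5) ∨ x5   [eliminate →]
= (¬¬((¬x5 ∨ x1) ∧ (¬x1 ∨ x5)) ∧ ¬x5) ∨ x5   [De Morgan]
= ((¬x5 ∨ x1) ∧ (¬x1 ∨ x5) ∧ ¬x5) ∨ x5   [double negation]
= (¬x5 ∨ x1 ∨ x5) ∧ (¬x1 ∨ x5 ∨ x5) ∧ (¬x5 ∨ x5)   [distribute ∨ over ∧]
= ¬x1 ∨ x5   [simplify]

¬x1 ∨ x5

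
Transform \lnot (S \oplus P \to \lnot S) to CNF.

(\lnot S \lor \lnot P) \land S

\lnot (S \oplus P \to \lnot S)
⇔ \lnot (\lnot (S \oplus P) \lor \lnot S)   [eliminate \to]
⇔ \lnot (\lnot ((S \lor P) \land \lnot (S \land P)) \lor \lnot S)   [expand \oplus]
⇔ \lnot \lnot ((S \lor P) \land \lnot (S \land P)) \land \lnot \lnot S   [De Morgan]
⇔ (S \lor P) \land \lnot (S \land P) \land \lnot \lnot S   [double negation]
⇔ (S \lor P) \land (\lnot S \lor \lnot P) \land \lnot \lnot S   [De Morgan]
⇔ (S \lor P) \land (\lnot S \lor \lnot P) \land S   [double negation]
⇔ (\lnot S \lor \lnot P) \land S   [simplify]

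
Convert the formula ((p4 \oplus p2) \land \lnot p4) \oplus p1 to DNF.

(\lnot p4 \land p2 \land \lnot p1) \lor (\lnot p4 \land \lnot p2 \land p1) \lor (p4 \land p1)

((p4 \oplus p2) \land \lnot p4) \oplus p1
⇔ ((p4 \oplus p2) \land \lnot p4 \land \lnot p1) \lor (\lnot ((p4 \oplus p2) \land \lnot p4) \land p1)   [expand \oplus]
⇔ (((p4 \land \lnot p2) \lor (\lnot p4 \land p2)) \land \lnot p4 \land \lnot p1) \lor (\lnot ((p4 \oplus p2) \land \lnot p4) \land p1)   [expand \oplus]
⇔ (((p4 \land \lnot p2) \lor (\lnot p4 \land p2)) \land \lnot p4 \land \lnot p1) \lor (\lnot (((p4 \land \lnot p2) \lor (\lnot p4 \land p2)) \land \lnot p4) \land p1)   [expand \oplus]
⇔ (((p4 \land \lnot p2) \lor (\lnot p4 \land p2)) \land \lnot p4 \land \lnot p1) \lor ((\lnot ((p4 \land \lnot p2) \lor (\lnot p4 \land p2)) \lor \lnot \lnot p4) \land p1)   [De Morgan]
⇔ (((p4 \land \lnot p2) \lor (\lnot p4 \land p2)) \land \lnot p4 \land \lnot p1) \lor (((\lnot (p4 \land \lnot p2) \land \lnot (\lnot p4 \land p2)) \lor \lnot \lnot p4) \land p1)   [De Morgan]
⇔ (((p4 \land \lnot p2) \lor (\lnot p4 \land p2)) \land \lnot p4 \land \lnot p1) \lor ((((\lnot p4 \lor \lnot \lnot p2) \land \lnot (\lnot p4 \land p2)) \lor \lnot \lnot p4) \land p1)   [De Morgan]
⇔ (((p4 \land \lnot p2) \lor (\lnot p4 \land p2)) \land \lnot p4 \land \lnot p1) \lor ((((\lnot p4 \lor p2) \land \lnot (\lnot p4 \land p2)) \lor \lnot \lnot p4) \land p1)   [double negation]
⇔ (((p4 \land \lnot p2) \lor (\lnot p4 \land p2)) \land \lnot p4 \land \lnot p1) \lor ((((\lnot p4 \lor p2) \land (\lnot \lnot p4 \lor \lnot p2)) \lor \lnot \lnot p4) \land p1)   [De Morgan]
⇔ (((p4 \land \lnot p2) \lor (\lnot p4 \land p2)) \land \lnot p4 \land \lnot p1) \lor ((((\lnot p4 \lor p2) \land (p4 \lor \lnot p2)) \lor \lnot \lnot p4) \land p1)   [double negation]
⇔ (((p4 \land \lnot p2) \lor (\lnot p4 \land p2)) \land \lnot p4 \land \lnot p1) \lor ((((\lnot p4 \lor p2) \land (p4 \lor \lnot p2)) \lor p4) \land p1)   [double negation]
⇔ (p4 \land \lnot p2 \land \lnot p4 \land \lnot p1) \lor (\lnot p4 \land p2 \land \lnot p4 \land \lnot p1) \lor (\lnot p4 \land p4 \land p1) \lor (\lnot p4 \land \lnot p2 \land p1) \lor (p2 \land p4 \land p1) \lor (p2 \land \lnot p2 \land p1) \lor (p4 \land p1)   [distribute \land over \lor]
⇔ (\lnot p4 \land p2 \land \lnot p1) \lor (\lnot p4 \land \lnot p2 \land p1) \lor (p4 \land p1)   [simplify]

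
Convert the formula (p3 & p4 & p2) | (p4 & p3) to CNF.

p3 & p4

(p3 & p4 & p2) | (p4 & p3)
= (p3 | p4) & (p3 | p3) & (p4 | p4) & (p4 | p3) & (p2 | p4) & (p2 | p3)
= p3 & p4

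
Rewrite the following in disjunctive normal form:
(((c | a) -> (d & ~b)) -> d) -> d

(~c & ~a & ~d) | d

(((c | a) -> (d & ~b)) -> d) -> d
= ~(((c | a) -> (d & ~b)) -> d) | d
= ~(~((c | a) -> (d & ~b)) | d) | d
= ~(~(~(c | a) | (d & ~b)) | d) | d
= (~~(~(c | a) | (d & ~b)) & ~d) | d
= ((~(c | a) | (d & ~b)) & ~d) | d
= (((~c & ~a) | (d & ~b)) & ~d) | d
= (~c & ~a & ~d) | (d & ~b & ~d) | d
= (~c & ~a & ~d) | d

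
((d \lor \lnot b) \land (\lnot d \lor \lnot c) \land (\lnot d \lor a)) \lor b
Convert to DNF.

((d \lor \lnot b) \land (\lnot d \lor \lnot c) \land (\lnot d \lor a)) \lor b
= (d \land \lnot d \land \lnot d) \lor (d \land \lnot d \land a) \lor (d \land \lnot c \land \lnot d) \lor (d \land \lnot c \land a) \lor (\lnot b \land \lnot d \land \lnot d) \lor (\lnot b \land \lnot d \land a) \lor (\lnot b \land \lnot c \land \lnot d) \lor (\lnot b \land \lnot c \land a) \lor b   — distribute \land over \lor
= (d \land \lnot c \land a) \lor (\lnot b \land \lnot d) \lor (\lnot b \land \lnot c \land a) \lor b   — simplify

(d \land \lnot c \land a) \lor (\lnot b \land \lnot d) \lor (\lnot b \land \lnot c \land a) \lor b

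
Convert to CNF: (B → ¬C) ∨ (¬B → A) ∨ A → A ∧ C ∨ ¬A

(B → ¬C) ∨ (¬B → A) ∨ A → A ∧ C ∨ ¬A
= ¬((B → ¬C) ∨ (¬B → A) ∨ A) ∨ A ∧ C ∨ ¬A   [eliminate →]
= ¬(¬B ∨ ¬C ∨ (¬B → A) ∨ A) ∨ A ∧ C ∨ ¬A   [eliminate →]
= ¬(¬B ∨ ¬C ∨ ¬¬B ∨ A ∨ A) ∨ A ∧ C ∨ ¬A   [eliminate →]
= ¬¬B ∧ ¬¬C ∧ ¬¬¬B ∧ ¬A ∧ ¬A ∨ A ∧ C ∨ ¬A   [De Morgan]
= B ∧ ¬¬C ∧ ¬¬¬B ∧ ¬A ∧ ¬A ∨ A ∧ C ∨ ¬A   [double negation]
= B ∧ C ∧ ¬¬¬B ∧ ¬A ∧ ¬A ∨ A ∧ C ∨ ¬A   [double negation]
= B ∧ C ∧ ¬B ∧ ¬A ∧ ¬A ∨ A ∧ C ∨ ¬A   [double negation]
= (B ∨ A ∨ ¬A) ∧ (B ∨ C ∨ ¬A) ∧ (C ∨ A ∨ ¬A) ∧ (C ∨ C ∨ ¬A) ∧ (¬B ∨ A ∨ ¬A) ∧ (¬B ∨ C ∨ ¬A) ∧ (¬A ∨ A ∨ ¬A) ∧ (¬A ∨ C ∨ ¬A) ∧ (¬A ∨ A ∨ ¬A) ∧ (¬A ∨ C ∨ ¬A)   [distribute ∨ over ∧]
= C ∨ ¬A   [simplify]

C ∨ ¬A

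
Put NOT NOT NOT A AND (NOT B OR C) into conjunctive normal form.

NOT A AND (NOT B OR C)

NOT NOT NOT A AND (NOT B OR C)
≡ NOT A AND (NOT B OR C)   (double negation)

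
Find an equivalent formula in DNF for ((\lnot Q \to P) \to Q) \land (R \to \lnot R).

(\lnot Q \land \lnot P \land \lnot R) \lor (Q \land \lnot R)

((\lnot Q \to P) \to Q) \land (R \to \lnot R)
⇔ (\lnot (\lnot Q \to P) \lor Q) \land (R \to \lnot R)   [eliminate \to]
⇔ (\lnot (\lnot \lnot Q \lor P) \lor Q) \land (R \to \lnot R)   [eliminate \to]
⇔ (\lnot (\lnot \lnot Q \lor P) \lor Q) \land (\lnot R \lor \lnot R)   [eliminate \to]
⇔ ((\lnot \lnot \lnot Q \land \lnot P) \lor Q) \land (\lnot R \lor \lnot R)   [De Morgan]
⇔ ((\lnot Q \land \lnot P) \lor Q) \land (\lnot R \lor \lnot R)   [double negation]
⇔ (\lnot Q \land \lnot P \land \lnot R) \lor (\lnot Q \land \lnot P \land \lnot R) \lor (Q \land \lnot R) \lor (Q \land \lnot R)   [distribute \land over \lor]
⇔ (\lnot Q \land \lnot P \land \lnot R) \lor (Q \land \lnot R)   [simplify]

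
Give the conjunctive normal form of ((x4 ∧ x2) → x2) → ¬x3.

((x4 ∧ x2) → x2) → ¬x3
⇔ ¬((x4 ∧ x2) → x2) ∨ ¬x3   [eliminate →]
⇔ ¬(¬(x4 ∧ x2) ∨ x2) ∨ ¬x3   [eliminate →]
⇔ (¬¬(x4 ∧ x2) ∧ ¬x2) ∨ ¬x3   [De Morgan]
⇔ (x4 ∧ x2 ∧ ¬x2) ∨ ¬x3   [double negation]
⇔ (x4 ∨ ¬x3) ∧ (x2 ∨ ¬x3) ∧ (¬x2 ∨ ¬x3)   [distribute ∨ over ∧]

(x4 ∨ ¬x3) ∧ (x2 ∨ ¬x3) ∧ (¬x2 ∨ ¬x3)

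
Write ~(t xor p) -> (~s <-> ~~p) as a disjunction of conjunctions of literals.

(t & ~p) | (~t & p) | (s & ~p) | (p & ~s)

~(t xor p) -> (~s <-> ~~p)
⇔ ~~(t xor p) | (~s <-> ~~p)   [eliminate ->]
⇔ ~~((t & ~p) | (~t & p)) | (~s <-> ~~p)   [expand xor]
⇔ ~~((t & ~p) | (~t & p)) | ((~s -> ~~p) & (~~p -> ~s))   [eliminate <->]
⇔ ~~((t & ~p) | (~t & p)) | ((~~s | ~~p) & (~~p -> ~s))   [eliminate ->]
⇔ ~~((t & ~p) | (~t & p)) | ((~~s | ~~p) & (~~~p | ~s))   [eliminate ->]
⇔ (t & ~p) | (~t & p) | ((~~s | ~~p) & (~~~p | ~s))   [double negation]
⇔ (t & ~p) | (~t & p) | ((s | ~~p) & (~~~p | ~s))   [double negation]
⇔ (t & ~p) | (~t & p) | ((s | p) & (~~~p | ~s))   [double negation]
⇔ (t & ~p) | (~t & p) | ((s | p) & (~p | ~s))   [double negation]
⇔ (t & ~p) | (~t & p) | (s & ~p) | (s & ~s) | (p & ~p) | (p & ~s)   [distribute & over |]
⇔ (t & ~p) | (~t & p) | (s & ~p) | (p & ~s)   [simplify]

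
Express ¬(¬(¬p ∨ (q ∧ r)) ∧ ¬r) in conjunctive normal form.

¬p ∨ r

¬(¬(¬p ∨ (q ∧ r)) ∧ ¬r)
≡ ¬¬(¬p ∨ (q ∧ r)) ∨ ¬¬r   (De Morgan)
≡ ¬p ∨ (q ∧ r) ∨ ¬¬r   (double negation)
≡ ¬p ∨ (q ∧ r) ∨ r   (double negation)
≡ (¬p ∨ q ∨ r) ∧ (¬p ∨ r ∨ r)   (distribute ∨ over ∧)
≡ ¬p ∨ r   (simplify)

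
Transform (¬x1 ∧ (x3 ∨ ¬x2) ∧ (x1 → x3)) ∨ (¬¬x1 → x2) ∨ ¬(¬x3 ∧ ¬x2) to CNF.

¬x1 ∨ x2 ∨ x3

(¬x1 ∧ (x3 ∨ ¬x2) ∧ (x1 → x3)) ∨ (¬¬x1 → x2) ∨ ¬(¬x3 ∧ ¬x2)
≡ (¬x1 ∧ (x3 ∨ ¬x2) ∧ (¬x1 ∨ x3)) ∨ (¬¬x1 → x2) ∨ ¬(¬x3 ∧ ¬x2)   [eliminate →]
≡ (¬x1 ∧ (x3 ∨ ¬x2) ∧ (¬x1 ∨ x3)) ∨ ¬¬¬x1 ∨ x2 ∨ ¬(¬x3 ∧ ¬x2)   [eliminate →]
≡ (¬x1 ∧ (x3 ∨ ¬x2) ∧ (¬x1 ∨ x3)) ∨ ¬x1 ∨ x2 ∨ ¬(¬x3 ∧ ¬x2)   [double negation]
≡ (¬x1 ∧ (x3 ∨ ¬x2) ∧ (¬x1 ∨ x3)) ∨ ¬x1 ∨ x2 ∨ ¬¬x3 ∨ ¬¬x2   [De Morgan]
≡ (¬x1 ∧ (x3 ∨ ¬x2) ∧ (¬x1 ∨ x3)) ∨ ¬x1 ∨ x2 ∨ x3 ∨ ¬¬x2   [double negation]
≡ (¬x1 ∧ (x3 ∨ ¬x2) ∧ (¬x1 ∨ x3)) ∨ ¬x1 ∨ x2 ∨ x3 ∨ x2   [double negation]
≡ (¬x1 ∨ ¬x1 ∨ x2 ∨ x3 ∨ x2) ∧ (x3 ∨ ¬x2 ∨ ¬x1 ∨ x2 ∨ x3 ∨ x2) ∧ (¬x1 ∨ x3 ∨ ¬x1 ∨ x2 ∨ x3 ∨ x2)   [distribute ∨ over ∧]
≡ ¬x1 ∨ x2 ∨ x3   [simplify]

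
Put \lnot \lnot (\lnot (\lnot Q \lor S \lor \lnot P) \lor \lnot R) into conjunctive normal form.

(Q \lor \lnot R) \land (\lnot S \lor \lnot R) \land (P \lor \lnot R)

\lnot \lnot (\lnot (\lnot Q \lor S \lor \lnot P) \lor \lnot R)
= \lnot (\lnot Q \lor S \lor \lnot P) \lor \lnot R   — double negation
= (\lnot \lnot Q \land \lnot S \land \lnot \lnot P) \lor \lnot R   — De Morgan
= (Q \land \lnot S \land \lnot \lnot P) \lor \lnot R   — double negation
= (Q \land \lnot S \land P) \lor \lnot R   — double negation
= (Q \lor \lnot R) \land (\lnot S \lor \lnot R) \land (P \lor \lnot R)   — distribute \lor over \land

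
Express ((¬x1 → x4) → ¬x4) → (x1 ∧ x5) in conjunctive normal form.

(x1 ∨ x4) ∧ (x4 ∨ x5)

((¬x1 → x4) → ¬x4) → (x1 ∧ x5)
= ¬((¬x1 → x4) → ¬x4) ∨ (x1 ∧ x5)   (eliminate →)
= ¬(¬(¬x1 → x4) ∨ ¬x4) ∨ (x1 ∧ x5)   (eliminate →)
= ¬(¬(¬¬x1 ∨ x4) ∨ ¬x4) ∨ (x1 ∧ x5)   (eliminate →)
= (¬¬(¬¬x1 ∨ x4) ∧ ¬¬x4) ∨ (x1 ∧ x5)   (De Morgan)
= ((¬¬x1 ∨ x4) ∧ ¬¬x4) ∨ (x1 ∧ x5)   (double negation)
= ((x1 ∨ x4) ∧ ¬¬x4) ∨ (x1 ∧ x5)   (double negation)
= ((x1 ∨ x4) ∧ x4) ∨ (x1 ∧ x5)   (double negation)
= (x1 ∨ x4 ∨ x1) ∧ (x1 ∨ x4 ∨ x5) ∧ (x4 ∨ x1) ∧ (x4 ∨ x5)   (distribute ∨ over ∧)
= (x1 ∨ x4) ∧ (x4 ∨ x5)   (simplify)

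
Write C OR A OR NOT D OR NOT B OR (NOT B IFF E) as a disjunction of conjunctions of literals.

C OR A OR NOT D OR NOT B OR (B AND NOT E)

C OR A OR NOT D OR NOT B OR (NOT B IFF E)
⇔ C OR A OR NOT D OR NOT B OR ((NOT B IMPLIES E) AND (E IMPLIES NOT B))   — eliminate IFF
⇔ C OR A OR NOT D OR NOT B OR ((NOT NOT B OR E) AND (E IMPLIES NOT B))   — eliminate IMPLIES
⇔ C OR A OR NOT D OR NOT B OR ((NOT NOT B OR E) AND (NOT E OR NOT B))   — eliminate IMPLIES
⇔ C OR A OR NOT D OR NOT B OR ((B OR E) AND (NOT E OR NOT B))   — double negation
⇔ C OR A OR NOT D OR NOT B OR (B AND NOT E) OR (B AND NOT B) OR (E AND NOT E) OR (E AND NOT B)   — distribute AND over OR
⇔ C OR A OR NOT D OR NOT B OR (B AND NOT E)   — simplify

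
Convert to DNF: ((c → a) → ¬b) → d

(¬c ∧ b) ∨ (a ∧ b) ∨ d

((c → a) → ¬b) → d
≡ ¬((c → a) → ¬b) ∨ d   [eliminate →]
≡ ¬(¬(c → a) ∨ ¬b) ∨ d   [eliminate →]
≡ ¬(¬(¬c ∨ a) ∨ ¬b) ∨ d   [eliminate →]
≡ (¬¬(¬c ∨ a) ∧ ¬¬b) ∨ d   [De Morgan]
≡ ((¬c ∨ a) ∧ ¬¬b) ∨ d   [double negation]
≡ ((¬c ∨ a) ∧ b) ∨ d   [double negation]
≡ (¬c ∧ b) ∨ (a ∧ b) ∨ d   [distribute ∧ over ∨]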